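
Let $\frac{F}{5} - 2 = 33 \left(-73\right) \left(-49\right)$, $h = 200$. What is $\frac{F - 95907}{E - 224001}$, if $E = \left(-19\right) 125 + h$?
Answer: $- \frac{123577}{56544} \approx -2.1855$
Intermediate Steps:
$E = -2175$ ($E = \left(-19\right) 125 + 200 = -2375 + 200 = -2175$)
$F = 590215$ ($F = 10 + 5 \cdot 33 \left(-73\right) \left(-49\right) = 10 + 5 \left(\left(-2409\right) \left(-49\right)\right) = 10 + 5 \cdot 118041 = 10 + 590205 = 590215$)
$\frac{F - 95907}{E - 224001} = \frac{590215 - 95907}{-2175 - 224001} = \frac{494308}{-226176} = 494308 \left(- \frac{1}{226176}\right) = - \frac{123577}{56544}$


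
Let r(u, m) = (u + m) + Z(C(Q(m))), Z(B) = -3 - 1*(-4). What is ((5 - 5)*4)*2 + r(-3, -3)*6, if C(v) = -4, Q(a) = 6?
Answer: -30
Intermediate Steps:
Z(B) = 1 (Z(B) = -3 + 4 = 1)
r(u, m) = 1 + m + u (r(u, m) = (u + m) + 1 = (m + u) + 1 = 1 + m + u)
((5 - 5)*4)*2 + r(-3, -3)*6 = ((5 - 5)*4)*2 + (1 - 3 - 3)*6 = (0*4)*2 - 5*6 = 0*2 - 30 = 0 - 30 = -30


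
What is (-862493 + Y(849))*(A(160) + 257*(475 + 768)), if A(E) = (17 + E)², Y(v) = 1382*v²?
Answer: 349125893051420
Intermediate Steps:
(-862493 + Y(849))*(A(160) + 257*(475 + 768)) = (-862493 + 1382*849²)*((17 + 160)² + 257*(475 + 768)) = (-862493 + 1382*720801)*(177² + 257*1243) = (-862493 + 996146982)*(31329 + 319451) = 995284489*350780 = 349125893051420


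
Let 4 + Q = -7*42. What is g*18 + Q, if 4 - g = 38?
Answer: -910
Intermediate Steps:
g = -34 (g = 4 - 1*38 = 4 - 38 = -34)
Q = -298 (Q = -4 - 7*42 = -4 - 294 = -298)
g*18 + Q = -34*18 - 298 = -612 - 298 = -910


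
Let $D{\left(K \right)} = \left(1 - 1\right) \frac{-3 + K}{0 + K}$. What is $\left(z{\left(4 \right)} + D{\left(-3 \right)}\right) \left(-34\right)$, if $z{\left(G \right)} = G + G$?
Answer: $-272$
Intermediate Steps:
$z{\left(G \right)} = 2 G$
$D{\left(K \right)} = 0$ ($D{\left(K \right)} = 0 \frac{-3 + K}{K} = 0$)
$\left(z{\left(4 \right)} + D{\left(-3 \right)}\right) \left(-34\right) = \left(2 \cdot 4 + 0\right) \left(-34\right) = \left(8 + 0\right) \left(-34\right) = 8 \left(-34\right) = -272$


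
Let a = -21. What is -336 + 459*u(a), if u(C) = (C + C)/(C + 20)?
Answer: 18942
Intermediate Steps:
u(C) = 2*C/(20 + C) (u(C) = (2*C)/(20 + C) = 2*C/(20 + C))
-336 + 459*u(a) = -336 + 459*(2*(-21)/(20 - 21)) = -336 + 459*(2*(-21)/(-1)) = -336 + 459*(2*(-21)*(-1)) = -336 + 459*42 = -336 + 19278 = 18942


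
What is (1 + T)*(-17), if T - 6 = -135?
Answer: 2176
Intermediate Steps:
T = -129 (T = 6 - 135 = -129)
(1 + T)*(-17) = (1 - 129)*(-17) = -128*(-17) = 2176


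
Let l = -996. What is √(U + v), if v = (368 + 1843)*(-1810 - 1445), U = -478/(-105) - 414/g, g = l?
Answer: I*√2186423114028510/17430 ≈ 2682.7*I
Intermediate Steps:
g = -996
U = 86593/17430 (U = -478/(-105) - 414/(-996) = -478*(-1/105) - 414*(-1/996) = 478/105 + 69/166 = 86593/17430 ≈ 4.9680)
v = -7196805 (v = 2211*(-3255) = -7196805)
√(U + v) = √(86593/17430 - 7196805) = √(-125440224557/17430) = I*√2186423114028510/17430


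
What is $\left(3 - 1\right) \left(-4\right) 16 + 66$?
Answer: $-62$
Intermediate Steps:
$\left(3 - 1\right) \left(-4\right) 16 + 66 = 2 \left(-4\right) 16 + 66 = \left(-8\right) 16 + 66 = -128 + 66 = -62$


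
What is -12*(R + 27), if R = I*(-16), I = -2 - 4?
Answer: -1476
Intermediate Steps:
I = -6
R = 96 (R = -6*(-16) = 96)
-12*(R + 27) = -12*(96 + 27) = -12*123 = -1476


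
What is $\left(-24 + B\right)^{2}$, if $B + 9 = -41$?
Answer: $5476$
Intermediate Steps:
$B = -50$ ($B = -9 - 41 = -50$)
$\left(-24 + B\right)^{2} = \left(-24 - 50\right)^{2} = \left(-74\right)^{2} = 5476$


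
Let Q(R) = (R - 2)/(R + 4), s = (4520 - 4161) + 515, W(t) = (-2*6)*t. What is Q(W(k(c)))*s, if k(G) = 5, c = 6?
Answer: 13547/14 ≈ 967.64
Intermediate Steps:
W(t) = -12*t
s = 874 (s = 359 + 515 = 874)
Q(R) = (-2 + R)/(4 + R)
Q(W(k(c)))*s = ((-2 - 12*5)/(4 - 12*5))*874 = ((-2 - 60)/(4 - 60))*874 = (-62/(-56))*874 = -1/56*(-62)*874 = (31/28)*874 = 13547/14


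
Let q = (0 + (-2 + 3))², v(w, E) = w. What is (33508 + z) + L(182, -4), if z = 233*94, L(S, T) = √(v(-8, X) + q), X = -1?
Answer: 55410 + I*√7 ≈ 55410.0 + 2.6458*I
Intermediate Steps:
q = 1 (q = (0 + 1)² = 1² = 1)
L(S, T) = I*√7 (L(S, T) = √(-8 + 1) = √(-7) = I*√7)
z = 21902
(33508 + z) + L(182, -4) = (33508 + 21902) + I*√7 = 55410 + I*√7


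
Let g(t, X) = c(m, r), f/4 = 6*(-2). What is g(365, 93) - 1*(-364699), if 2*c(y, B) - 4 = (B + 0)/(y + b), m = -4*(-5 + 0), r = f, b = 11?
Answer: 11305707/31 ≈ 3.6470e+5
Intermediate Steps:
f = -48 (f = 4*(6*(-2)) = 4*(-12) = -48)
r = -48
m = 20 (m = -4*(-5) = 20)
c(y, B) = 2 + B/(2*(11 + y)) (c(y, B) = 2 + ((B + 0)/(y + 11))/2 = 2 + (B/(11 + y))/2 = 2 + B/(2*(11 + y)))
g(t, X) = 38/31 (g(t, X) = (44 - 48 + 4*20)/(2*(11 + 20)) = (1/2)*(44 - 48 + 80)/31 = (1/2)*(1/31)*76 = 38/31)
g(365, 93) - 1*(-364699) = 38/31 - 1*(-364699) = 38/31 + 364699 = 11305707/31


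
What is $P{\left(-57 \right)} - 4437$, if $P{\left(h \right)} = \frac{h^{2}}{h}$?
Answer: $-4494$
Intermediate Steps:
$P{\left(h \right)} = h$
$P{\left(-57 \right)} - 4437 = -57 - 4437 = -4494$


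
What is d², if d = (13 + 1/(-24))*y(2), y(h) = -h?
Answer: 96721/144 ≈ 671.67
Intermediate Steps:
d = -311/12 (d = (13 + 1/(-24))*(-1*2) = (13 - 1/24)*(-2) = (311/24)*(-2) = -311/12 ≈ -25.917)
d² = (-311/12)² = 96721/144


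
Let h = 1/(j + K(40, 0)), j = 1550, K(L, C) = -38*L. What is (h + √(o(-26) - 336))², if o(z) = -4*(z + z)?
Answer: -115199/900 + 8*I*√2/15 ≈ -128.0 + 0.75425*I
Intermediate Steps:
o(z) = -8*z
h = 1/30 (h = 1/(1550 - 38*40) = 1/(1550 - 1520) = 1/30 ≈ 0.033333)
(h + √(o(-26) - 336))² = (1/30 + √(-8*(-26) - 336))² = (1/30 + √(208 - 336))² = (1/30 + √(-128))² = (1/30 + 8*I*√2)²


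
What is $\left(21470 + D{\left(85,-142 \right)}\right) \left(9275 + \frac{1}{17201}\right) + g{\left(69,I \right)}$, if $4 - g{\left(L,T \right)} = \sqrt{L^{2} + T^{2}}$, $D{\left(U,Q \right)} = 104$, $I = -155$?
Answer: $\frac{3441900409228}{17201} - \sqrt{28786} \approx 2.001 \cdot 10^{8}$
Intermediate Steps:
$g{\left(L,T \right)} = 4 - \sqrt{L^{2} + T^{2}}$
$\left(21470 + D{\left(85,-142 \right)}\right) \left(9275 + \frac{1}{17201}\right) + g{\left(69,I \right)} = \left(21470 + 104\right) \left(9275 + \frac{1}{17201}\right) + \left(4 - \sqrt{69^{2} + \left(-155\right)^{2}}\right) = 21574 \left(9275 + \frac{1}{17201}\right) + \left(4 - \sqrt{4761 + 24025}\right) = 21574 \cdot \frac{159539276}{17201} + \left(4 - \sqrt{28786}\right) = \frac{3441900340424}{17201} + \left(4 - \sqrt{28786}\right) = \frac{3441900409228}{17201} - \sqrt{28786}$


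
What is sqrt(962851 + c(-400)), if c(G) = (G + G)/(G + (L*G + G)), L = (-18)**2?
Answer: sqrt(25581988382)/163 ≈ 981.25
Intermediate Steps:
L = 324
c(G) = 1/163 (c(G) = (G + G)/(G + (324*G + G)) = (2*G)/(G + 325*G) = (2*G)/((326*G)) = (2*G)*(1/(326*G)) = 1/163)
sqrt(962851 + c(-400)) = sqrt(962851 + 1/163) = sqrt(156944714/163) = sqrt(25581988382)/163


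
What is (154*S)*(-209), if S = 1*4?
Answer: -128744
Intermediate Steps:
S = 4
(154*S)*(-209) = (154*4)*(-209) = 616*(-209) = -128744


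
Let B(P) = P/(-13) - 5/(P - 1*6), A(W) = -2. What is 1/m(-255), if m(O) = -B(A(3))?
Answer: -104/81 ≈ -1.2840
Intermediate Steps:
B(P) = -5/(-6 + P) - P/13 (B(P) = P*(-1/13) - 5/(P - 6) = -P/13 - 5/(-6 + P) = -5/(-6 + P) - P/13)
m(O) = -81/104 (m(O) = -(-65 - 1*(-2)**2 + 6*(-2))/(13*(-6 - 2)) = -(-65 - 1*4 - 12)/(13*(-8)) = -(-1)*(-65 - 4 - 12)/(13*8) = -(-1)*(-81)/(13*8) = -1*81/104 = -81/104)
1/m(-255) = 1/(-81/104) = -104/81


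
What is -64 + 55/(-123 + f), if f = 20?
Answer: -6647/103 ≈ -64.534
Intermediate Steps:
-64 + 55/(-123 + f) = -64 + 55/(-123 + 20) = -64 + 55/(-103) = -64 - 1/103*55 = -64 - 55/103 = -6647/103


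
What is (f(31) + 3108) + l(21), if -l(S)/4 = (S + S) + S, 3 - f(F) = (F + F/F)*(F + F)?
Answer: 875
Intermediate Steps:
f(F) = 3 - 2*F*(1 + F) (f(F) = 3 - (F + F/F)*(F + F) = 3 - (F + 1)*2*F = 3 - (1 + F)*2*F = 3 - 2*F*(1 + F))
l(S) = -12*S (l(S) = -4*((S + S) + S) = -4*(2*S + S) = -12*S)
(f(31) + 3108) + l(21) = ((3 - 2*31 - 2*31²) + 3108) - 12*21 = ((3 - 62 - 2*961) + 3108) - 252 = ((3 - 62 - 1922) + 3108) - 252 = (-1981 + 3108) - 252 = 1127 - 252 = 875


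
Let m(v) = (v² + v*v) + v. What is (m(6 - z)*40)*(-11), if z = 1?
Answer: -24200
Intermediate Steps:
m(v) = v + 2*v² (m(v) = (v² + v²) + v = 2*v² + v = v + 2*v²)
(m(6 - z)*40)*(-11) = (((6 - 1*1)*(1 + 2*(6 - 1*1)))*40)*(-11) = (((6 - 1)*(1 + 2*(6 - 1)))*40)*(-11) = ((5*(1 + 2*5))*40)*(-11) = ((5*(1 + 10))*40)*(-11) = ((5*11)*40)*(-11) = (55*40)*(-11) = 2200*(-11) = -24200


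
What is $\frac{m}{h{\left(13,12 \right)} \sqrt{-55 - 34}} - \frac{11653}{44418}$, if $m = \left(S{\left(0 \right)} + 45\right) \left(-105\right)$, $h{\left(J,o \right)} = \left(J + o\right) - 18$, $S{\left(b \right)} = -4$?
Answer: $- \frac{11653}{44418} + \frac{615 i \sqrt{89}}{89} \approx -0.26235 + 65.19 i$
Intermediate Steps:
$h{\left(J,o \right)} = -18 + J + o$
$m = -4305$ ($m = \left(-4 + 45\right) \left(-105\right) = 41 \left(-105\right) = -4305$)
$\frac{m}{h{\left(13,12 \right)} \sqrt{-55 - 34}} - \frac{11653}{44418} = - \frac{4305}{\left(-18 + 13 + 12\right) \sqrt{-55 - 34}} - \frac{11653}{44418} = - \frac{4305}{7 \sqrt{-89}} - \frac{11653}{44418} = - \frac{4305}{7 i \sqrt{89}} - \frac{11653}{44418} = - 4305 \left(- \frac{i \sqrt{89}}{623}\right) - \frac{11653}{44418} = \frac{615 i \sqrt{89}}{89} - \frac{11653}{44418} = - \frac{11653}{44418} + \frac{615 i \sqrt{89}}{89}$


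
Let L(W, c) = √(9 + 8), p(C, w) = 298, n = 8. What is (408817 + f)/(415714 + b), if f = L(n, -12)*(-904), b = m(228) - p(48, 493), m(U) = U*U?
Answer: 408817/467400 - 113*√17/58425 ≈ 0.86669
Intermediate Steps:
L(W, c) = √17
m(U) = U²
b = 51686 (b = 228² - 1*298 = 51984 - 298 = 51686)
f = -904*√17 (f = √17*(-904) = -904*√17 ≈ -3727.3)
(408817 + f)/(415714 + b) = (408817 - 904*√17)/(415714 + 51686) = (408817 - 904*√17)/467400 = (408817 - 904*√17)*(1/467400) = 408817/467400 - 113*√17/58425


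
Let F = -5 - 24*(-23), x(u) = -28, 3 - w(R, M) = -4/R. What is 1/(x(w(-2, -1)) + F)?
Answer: 1/519 ≈ 0.0019268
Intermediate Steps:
w(R, M) = 3 + 4/R (w(R, M) = 3 - (-4)/R = 3 + 4/R)
F = 547 (F = -5 + 552 = 547)
1/(x(w(-2, -1)) + F) = 1/(-28 + 547) = 1/519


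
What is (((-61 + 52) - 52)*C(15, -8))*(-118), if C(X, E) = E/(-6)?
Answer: 28792/3 ≈ 9597.3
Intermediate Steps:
C(X, E) = -E/6 (C(X, E) = E*(-⅙) = -E/6)
(((-61 + 52) - 52)*C(15, -8))*(-118) = (((-61 + 52) - 52)*(-⅙*(-8)))*(-118) = ((-9 - 52)*(4/3))*(-118) = -61*4/3*(-118) = -244/3*(-118) = 28792/3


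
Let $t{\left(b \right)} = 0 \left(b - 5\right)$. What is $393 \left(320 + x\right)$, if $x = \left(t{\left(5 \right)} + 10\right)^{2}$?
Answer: $165060$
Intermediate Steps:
$t{\left(b \right)} = 0$ ($t{\left(b \right)} = 0 \left(-5 + b\right) = 0$)
$x = 100$ ($x = \left(0 + 10\right)^{2} = 10^{2} = 100$)
$393 \left(320 + x\right) = 393 \left(320 + 100\right) = 393 \cdot 420 = 165060$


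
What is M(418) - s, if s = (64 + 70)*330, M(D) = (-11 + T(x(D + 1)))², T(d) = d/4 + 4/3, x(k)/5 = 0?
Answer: -397139/9 ≈ -44127.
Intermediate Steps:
x(k) = 0 (x(k) = 5*0 = 0)
T(d) = 4/3 + d/4 (T(d) = d*(¼) + 4*(⅓) = d/4 + 4/3 = 4/3 + d/4)
M(D) = 841/9 (M(D) = (-11 + (4/3 + (¼)*0))² = (-11 + (4/3 + 0))² = (-11 + 4/3)² = (-29/3)² = 841/9)
s = 44220 (s = 134*330 = 44220)
M(418) - s = 841/9 - 1*44220 = 841/9 - 44220 = -397139/9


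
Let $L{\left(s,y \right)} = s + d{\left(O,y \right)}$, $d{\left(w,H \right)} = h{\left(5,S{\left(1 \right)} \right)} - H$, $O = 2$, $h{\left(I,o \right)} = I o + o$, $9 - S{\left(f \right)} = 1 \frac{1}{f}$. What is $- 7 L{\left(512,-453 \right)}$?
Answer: $-7091$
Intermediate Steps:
$S{\left(f \right)} = 9 - \frac{1}{f}$ ($S{\left(f \right)} = 9 - 1 \frac{1}{f} = 9 - \frac{1}{f}$)
$h{\left(I,o \right)} = o + I o$
$d{\left(w,H \right)} = 48 - H$ ($d{\left(w,H \right)} = \left(9 - 1^{-1}\right) \left(1 + 5\right) - H = \left(9 - 1\right) 6 - H = 8 \cdot 6 - H = 48 - H$)
$L{\left(s,y \right)} = 48 + s - y$ ($L{\left(s,y \right)} = s - \left(-48 + y\right) = 48 + s - y$)
$- 7 L{\left(512,-453 \right)} = - 7 \left(48 + 512 - -453\right) = - 7 \left(48 + 512 + 453\right) = \left(-7\right) 1013 = -7091$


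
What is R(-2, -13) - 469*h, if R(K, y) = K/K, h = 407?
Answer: -190882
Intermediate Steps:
R(K, y) = 1
R(-2, -13) - 469*h = 1 - 469*407 = 1 - 190883 = -190882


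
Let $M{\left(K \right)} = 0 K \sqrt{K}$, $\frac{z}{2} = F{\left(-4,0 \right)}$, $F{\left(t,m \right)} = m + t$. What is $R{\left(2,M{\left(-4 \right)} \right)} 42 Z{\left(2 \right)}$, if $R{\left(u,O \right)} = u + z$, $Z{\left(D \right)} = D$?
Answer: $-504$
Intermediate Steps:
$z = -8$ ($z = 2 \left(0 - 4\right) = 2 \left(-4\right) = -8$)
$M{\left(K \right)} = 0$ ($M{\left(K \right)} = 0 \sqrt{K} = 0$)
$R{\left(u,O \right)} = -8 + u$ ($R{\left(u,O \right)} = u - 8 = -8 + u$)
$R{\left(2,M{\left(-4 \right)} \right)} 42 Z{\left(2 \right)} = \left(-8 + 2\right) 42 \cdot 2 = \left(-6\right) 42 \cdot 2 = \left(-252\right) 2 = -504$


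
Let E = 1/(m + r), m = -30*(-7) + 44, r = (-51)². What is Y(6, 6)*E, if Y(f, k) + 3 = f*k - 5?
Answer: 28/2855 ≈ 0.0098073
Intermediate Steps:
r = 2601
m = 254 (m = 210 + 44 = 254)
Y(f, k) = -8 + f*k (Y(f, k) = -3 + (f*k - 5) = -3 + (-5 + f*k) = -8 + f*k)
E = 1/2855 (E = 1/(254 + 2601) = 1/2855 ≈ 0.00035026)
Y(6, 6)*E = (-8 + 6*6)*(1/2855) = (-8 + 36)*(1/2855) = 28*(1/2855) = 28/2855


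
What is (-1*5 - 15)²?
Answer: 400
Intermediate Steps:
(-1*5 - 15)² = (-5 - 15)² = (-20)² = 400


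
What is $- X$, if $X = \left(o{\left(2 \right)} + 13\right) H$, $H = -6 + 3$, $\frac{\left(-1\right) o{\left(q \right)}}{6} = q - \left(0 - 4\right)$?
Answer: $-69$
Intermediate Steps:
$o{\left(q \right)} = -24 - 6 q$ ($o{\left(q \right)} = - 6 \left(q - \left(0 - 4\right)\right) = - 6 \left(q - -4\right) = - 6 \left(q + 4\right) = - 6 \left(4 + q\right) = -24 - 6 q$)
$H = -3$
$X = 69$ ($X = \left(\left(-24 - 12\right) + 13\right) \left(-3\right) = \left(-36 + 13\right) \left(-3\right) = \left(-23\right) \left(-3\right) = 69$)
$- X = \left(-1\right) 69 = -69$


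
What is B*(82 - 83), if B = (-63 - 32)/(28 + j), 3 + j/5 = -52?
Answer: -5/13 ≈ -0.38462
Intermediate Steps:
j = -275 (j = -15 + 5*(-52) = -15 - 260 = -275)
B = 5/13 (B = (-63 - 32)/(28 - 275) = -95/(-247) = -95*(-1/247) = 5/13 ≈ 0.38462)
B*(82 - 83) = 5*(82 - 83)/13 = (5/13)*(-1) = -5/13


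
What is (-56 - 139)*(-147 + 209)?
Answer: -12090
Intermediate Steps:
(-56 - 139)*(-147 + 209) = -195*62 = -12090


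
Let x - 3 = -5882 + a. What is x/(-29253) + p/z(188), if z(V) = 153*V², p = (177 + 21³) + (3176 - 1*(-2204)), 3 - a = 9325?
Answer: 13772480831/26364909816 ≈ 0.52238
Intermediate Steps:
a = -9322 (a = 3 - 1*9325 = 3 - 9325 = -9322)
p = 14818 (p = (177 + 9261) + (3176 + 2204) = 9438 + 5380 = 14818)
x = -15201 (x = 3 + (-5882 - 9322) = 3 - 15204 = -15201)
x/(-29253) + p/z(188) = -15201/(-29253) + 14818/((153*188²)) = -15201*(-1/29253) + 14818/((153*35344)) = 5067/9751 + 14818/5407632 = 5067/9751 + 14818*(1/5407632) = 5067/9751 + 7409/2703816 = 13772480831/26364909816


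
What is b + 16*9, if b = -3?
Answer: 141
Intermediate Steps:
b + 16*9 = -3 + 16*9 = -3 + 144 = 141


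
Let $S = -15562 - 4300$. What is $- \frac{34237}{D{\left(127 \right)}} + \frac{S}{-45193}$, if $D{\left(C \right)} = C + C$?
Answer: $- \frac{1542227793}{11479022} \approx -134.35$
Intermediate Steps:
$D{\left(C \right)} = 2 C$
$S = -19862$
$- \frac{34237}{D{\left(127 \right)}} + \frac{S}{-45193} = - \frac{34237}{2 \cdot 127} - \frac{19862}{-45193} = - \frac{34237}{254} - - \frac{19862}{45193} = \left(-34237\right) \frac{1}{254} + \frac{19862}{45193} = - \frac{34237}{254} + \frac{19862}{45193} = - \frac{1542227793}{11479022}$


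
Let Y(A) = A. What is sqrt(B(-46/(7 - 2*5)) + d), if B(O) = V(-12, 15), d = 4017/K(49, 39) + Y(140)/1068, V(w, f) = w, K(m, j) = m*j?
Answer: 2*I*sqrt(8529315)/1869 ≈ 3.1252*I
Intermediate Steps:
K(m, j) = j*m
d = 29216/13083 (d = 4017/((39*49)) + 140/1068 = 4017/1911 + 140*(1/1068) = 4017*(1/1911) + 35/267 = 103/49 + 35/267 = 29216/13083 ≈ 2.2331)
B(O) = -12
sqrt(B(-46/(7 - 2*5)) + d) = sqrt(-12 + 29216/13083) = sqrt(-127780/13083) = 2*I*sqrt(8529315)/1869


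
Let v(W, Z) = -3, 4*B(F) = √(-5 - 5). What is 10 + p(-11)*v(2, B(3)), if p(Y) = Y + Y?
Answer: 76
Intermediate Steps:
B(F) = I*√10/4 (B(F) = √(-5 - 5)/4 = √(-10)/4 = (I*√10)/4 = I*√10/4)
p(Y) = 2*Y
10 + p(-11)*v(2, B(3)) = 10 + (2*(-11))*(-3) = 10 - 22*(-3) = 10 + 66 = 76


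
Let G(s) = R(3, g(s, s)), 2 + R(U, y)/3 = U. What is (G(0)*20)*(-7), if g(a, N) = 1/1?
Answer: -420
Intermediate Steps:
g(a, N) = 1
R(U, y) = -6 + 3*U
G(s) = 3 (G(s) = -6 + 3*3 = -6 + 9 = 3)
(G(0)*20)*(-7) = (3*20)*(-7) = 60*(-7) = -420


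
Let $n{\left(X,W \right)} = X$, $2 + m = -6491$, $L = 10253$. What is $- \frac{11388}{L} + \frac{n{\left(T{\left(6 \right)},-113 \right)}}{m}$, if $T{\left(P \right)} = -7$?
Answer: $- \frac{73870513}{66572729} \approx -1.1096$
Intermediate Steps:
$m = -6493$ ($m = -2 - 6491 = -6493$)
$- \frac{11388}{L} + \frac{n{\left(T{\left(6 \right)},-113 \right)}}{m} = - \frac{11388}{10253} - \frac{7}{-6493} = \left(-11388\right) \frac{1}{10253} - - \frac{7}{6493} = - \frac{11388}{10253} + \frac{7}{6493} = - \frac{73870513}{66572729}$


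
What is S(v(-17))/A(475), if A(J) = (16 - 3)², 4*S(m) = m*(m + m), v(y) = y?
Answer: 289/338 ≈ 0.85503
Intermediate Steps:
S(m) = m²/2 (S(m) = (m*(m + m))/4 = (m*(2*m))/4 = (2*m²)/4 = m²/2)
A(J) = 169 (A(J) = 13² = 169)
S(v(-17))/A(475) = ((½)*(-17)²)/169 = ((½)*289)*(1/169) = (289/2)*(1/169) = 289/338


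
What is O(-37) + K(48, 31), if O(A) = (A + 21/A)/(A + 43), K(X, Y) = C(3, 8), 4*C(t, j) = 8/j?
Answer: -2669/444 ≈ -6.0113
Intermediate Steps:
C(t, j) = 2/j (C(t, j) = (8/j)/4 = 2/j)
K(X, Y) = ¼ (K(X, Y) = 2/8 = 2*(⅛) = ¼)
O(A) = (A + 21/A)/(43 + A)
O(-37) + K(48, 31) = (21 + (-37)²)/((-37)*(43 - 37)) + ¼ = -1/37*(21 + 1369)/6 + ¼ = -1/37*⅙*1390 + ¼ = -695/111 + ¼ = -2669/444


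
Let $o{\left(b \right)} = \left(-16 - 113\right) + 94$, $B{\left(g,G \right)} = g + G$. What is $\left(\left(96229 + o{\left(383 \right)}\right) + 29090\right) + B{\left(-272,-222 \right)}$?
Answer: $124790$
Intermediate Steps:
$B{\left(g,G \right)} = G + g$
$o{\left(b \right)} = -35$ ($o{\left(b \right)} = -129 + 94 = -35$)
$\left(\left(96229 + o{\left(383 \right)}\right) + 29090\right) + B{\left(-272,-222 \right)} = \left(\left(96229 - 35\right) + 29090\right) - 494 = \left(96194 + 29090\right) - 494 = 125284 - 494 = 124790$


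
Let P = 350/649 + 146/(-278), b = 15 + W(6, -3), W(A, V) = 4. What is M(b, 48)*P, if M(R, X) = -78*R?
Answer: -1886586/90211 ≈ -20.913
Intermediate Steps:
b = 19 (b = 15 + 4 = 19)
M(R, X) = -78*R
P = 1273/90211 (P = 350*(1/649) + 146*(-1/278) = 350/649 - 73/139 = 1273/90211 ≈ 0.014111)
M(b, 48)*P = -78*19*(1273/90211) = -1482*1273/90211 = -1886586/90211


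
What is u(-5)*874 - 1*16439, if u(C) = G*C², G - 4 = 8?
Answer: 245761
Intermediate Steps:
G = 12 (G = 4 + 8 = 12)
u(C) = 12*C²
u(-5)*874 - 1*16439 = (12*(-5)²)*874 - 1*16439 = (12*25)*874 - 16439 = 300*874 - 16439 = 262200 - 16439 = 245761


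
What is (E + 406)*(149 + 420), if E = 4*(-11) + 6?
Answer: 209392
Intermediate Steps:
E = -38 (E = -44 + 6 = -38)
(E + 406)*(149 + 420) = (-38 + 406)*(149 + 420) = 368*569 = 209392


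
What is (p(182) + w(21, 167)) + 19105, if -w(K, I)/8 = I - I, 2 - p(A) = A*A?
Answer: -14017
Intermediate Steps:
p(A) = 2 - A² (p(A) = 2 - A*A = 2 - A²)
w(K, I) = 0 (w(K, I) = -8*(I - I) = -8*0 = 0)
(p(182) + w(21, 167)) + 19105 = ((2 - 1*182²) + 0) + 19105 = ((2 - 1*33124) + 0) + 19105 = ((2 - 33124) + 0) + 19105 = (-33122 + 0) + 19105 = -33122 + 19105 = -14017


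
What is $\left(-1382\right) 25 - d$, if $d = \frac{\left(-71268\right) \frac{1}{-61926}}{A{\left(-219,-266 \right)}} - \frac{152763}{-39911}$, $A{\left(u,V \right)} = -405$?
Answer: $- \frac{5764551679666207}{166828179555} \approx -34554.0$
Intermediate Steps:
$d = \frac{638076040957}{166828179555}$ ($d = \frac{\left(-71268\right) \frac{1}{-61926}}{-405} - \frac{152763}{-39911} = \left(-71268\right) \left(- \frac{1}{61926}\right) \left(- \frac{1}{405}\right) - - \frac{152763}{39911} = \frac{11878}{10321} \left(- \frac{1}{405}\right) + \frac{152763}{39911} = - \frac{11878}{4180005} + \frac{152763}{39911} = \frac{638076040957}{166828179555} \approx 3.8247$)
$\left(-1382\right) 25 - d = \left(-1382\right) 25 - \frac{638076040957}{166828179555} = -34550 - \frac{638076040957}{166828179555} = - \frac{5764551679666207}{166828179555}$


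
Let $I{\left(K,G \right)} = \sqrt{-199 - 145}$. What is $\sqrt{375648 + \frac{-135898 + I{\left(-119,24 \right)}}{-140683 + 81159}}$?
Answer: $\frac{\sqrt{332742247063450 - 29762 i \sqrt{86}}}{29762} \approx 612.9 - 2.5419 \cdot 10^{-7} i$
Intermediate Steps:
$I{\left(K,G \right)} = 2 i \sqrt{86}$ ($I{\left(K,G \right)} = \sqrt{-344} = 2 i \sqrt{86}$)
$\sqrt{375648 + \frac{-135898 + I{\left(-119,24 \right)}}{-140683 + 81159}} = \sqrt{375648 + \frac{-135898 + 2 i \sqrt{86}}{-140683 + 81159}} = \sqrt{375648 + \frac{-135898 + 2 i \sqrt{86}}{-59524}} = \sqrt{375648 + \left(-135898 + 2 i \sqrt{86}\right) \left(- \frac{1}{59524}\right)} = \sqrt{375648 + \left(\frac{67949}{29762} - \frac{i \sqrt{86}}{29762}\right)} = \sqrt{\frac{11180103725}{29762} - \frac{i \sqrt{86}}{29762}}$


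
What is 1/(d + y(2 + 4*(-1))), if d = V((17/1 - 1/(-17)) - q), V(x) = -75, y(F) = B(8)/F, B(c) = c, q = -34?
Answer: -1/79 ≈ -0.012658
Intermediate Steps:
y(F) = 8/F
d = -75
1/(d + y(2 + 4*(-1))) = 1/(-75 + 8/(2 + 4*(-1))) = 1/(-75 + 8/(2 - 4)) = 1/(-75 + 8/(-2)) = 1/(-75 + 8*(-½)) = 1/(-75 - 4) = 1/(-79) = -1/79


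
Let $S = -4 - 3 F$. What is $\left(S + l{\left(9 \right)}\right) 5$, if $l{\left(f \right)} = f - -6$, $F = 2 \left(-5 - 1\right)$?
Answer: $235$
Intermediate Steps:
$F = -12$ ($F = 2 \left(-6\right) = -12$)
$l{\left(f \right)} = 6 + f$ ($l{\left(f \right)} = f + 6 = 6 + f$)
$S = 32$ ($S = -4 - -36 = -4 + 36 = 32$)
$\left(S + l{\left(9 \right)}\right) 5 = \left(32 + \left(6 + 9\right)\right) 5 = \left(32 + 15\right) 5 = 47 \cdot 5 = 235$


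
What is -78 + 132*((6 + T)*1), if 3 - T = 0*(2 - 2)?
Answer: 1110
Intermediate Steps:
T = 3 (T = 3 - 0*(2 - 2) = 3 - 0*0 = 3 - 1*0 = 3 + 0 = 3)
-78 + 132*((6 + T)*1) = -78 + 132*((6 + 3)*1) = -78 + 132*(9*1) = -78 + 132*9 = -78 + 1188 = 1110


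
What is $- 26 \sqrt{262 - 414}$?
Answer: $- 52 i \sqrt{38} \approx - 320.55 i$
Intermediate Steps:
$- 26 \sqrt{262 - 414} = - 26 \sqrt{-152} = - 26 \cdot 2 i \sqrt{38} = - 52 i \sqrt{38}$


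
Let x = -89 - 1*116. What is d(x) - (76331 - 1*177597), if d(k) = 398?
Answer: 101664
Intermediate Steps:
x = -205 (x = -89 - 116 = -205)
d(x) - (76331 - 1*177597) = 398 - (76331 - 1*177597) = 398 - (76331 - 177597) = 398 - 1*(-101266) = 398 + 101266 = 101664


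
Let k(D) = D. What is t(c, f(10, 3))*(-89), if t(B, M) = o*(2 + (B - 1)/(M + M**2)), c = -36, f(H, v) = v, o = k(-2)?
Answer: -1157/6 ≈ -192.83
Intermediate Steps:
o = -2
t(B, M) = -4 - 2*(-1 + B)/(M + M**2) (t(B, M) = -2*(2 + (B - 1)/(M + M**2)) = -2*(2 + (-1 + B)/(M + M**2)) = -4 - 2*(-1 + B)/(M + M**2))
t(c, f(10, 3))*(-89) = (2*(1 - 1*(-36) - 2*3 - 2*3**2)/(3*(1 + 3)))*(-89) = (2*(1/3)*(1 + 36 - 6 - 2*9)/4)*(-89) = (2*(1/3)*(1/4)*(1 + 36 - 6 - 18))*(-89) = (2*(1/3)*(1/4)*13)*(-89) = (13/6)*(-89) = -1157/6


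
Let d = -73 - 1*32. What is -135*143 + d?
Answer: -19410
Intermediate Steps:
d = -105 (d = -73 - 32 = -105)
-135*143 + d = -135*143 - 105 = -19305 - 105 = -19410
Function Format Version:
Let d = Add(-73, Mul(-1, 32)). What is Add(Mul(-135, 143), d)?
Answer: -19410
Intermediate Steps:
d = -105 (d = Add(-73, -32) = -105)
Add(Mul(-135, 143), d) = Add(Mul(-135, 143), -105) = Add(-19305, -105) = -19410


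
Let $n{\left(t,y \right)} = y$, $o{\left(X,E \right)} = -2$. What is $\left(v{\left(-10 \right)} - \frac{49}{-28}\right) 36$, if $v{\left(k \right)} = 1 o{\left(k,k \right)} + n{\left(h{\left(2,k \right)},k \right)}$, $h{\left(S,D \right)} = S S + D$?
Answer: $-369$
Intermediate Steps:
$h{\left(S,D \right)} = D + S^{2}$ ($h{\left(S,D \right)} = S^{2} + D = D + S^{2}$)
$v{\left(k \right)} = -2 + k$ ($v{\left(k \right)} = 1 \left(-2\right) + k = -2 + k$)
$\left(v{\left(-10 \right)} - \frac{49}{-28}\right) 36 = \left(\left(-2 - 10\right) - \frac{49}{-28}\right) 36 = \left(-12 - - \frac{7}{4}\right) 36 = \left(-12 + \frac{7}{4}\right) 36 = \left(- \frac{41}{4}\right) 36 = -369$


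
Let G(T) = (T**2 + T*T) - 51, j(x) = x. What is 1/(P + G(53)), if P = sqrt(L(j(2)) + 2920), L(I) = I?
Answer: 5567/30988567 - sqrt(2922)/30988567 ≈ 0.00017790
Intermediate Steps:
G(T) = -51 + 2*T**2 (G(T) = (T**2 + T**2) - 51 = 2*T**2 - 51 = -51 + 2*T**2)
P = sqrt(2922) (P = sqrt(2 + 2920) = sqrt(2922) ≈ 54.056)
1/(P + G(53)) = 1/(sqrt(2922) + (-51 + 2*53**2)) = 1/(sqrt(2922) + (-51 + 2*2809)) = 1/(sqrt(2922) + (-51 + 5618)) = 1/(sqrt(2922) + 5567) = 1/(5567 + sqrt(2922))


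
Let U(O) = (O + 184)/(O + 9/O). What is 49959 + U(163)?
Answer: 1327866863/26578 ≈ 49961.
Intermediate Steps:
U(O) = (184 + O)/(O + 9/O)
49959 + U(163) = 49959 + 163*(184 + 163)/(9 + 163²) = 49959 + 163*347/(9 + 26569) = 49959 + 163*347/26578 = 49959 + 163*(1/26578)*347 = 49959 + 56561/26578 = 1327866863/26578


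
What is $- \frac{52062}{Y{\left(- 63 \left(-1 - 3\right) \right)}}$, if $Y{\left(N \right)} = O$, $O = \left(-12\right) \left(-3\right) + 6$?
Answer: $- \frac{8677}{7} \approx -1239.6$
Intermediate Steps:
$O = 42$ ($O = 36 + 6 = 42$)
$Y{\left(N \right)} = 42$
$- \frac{52062}{Y{\left(- 63 \left(-1 - 3\right) \right)}} = - \frac{52062}{42} = \left(-52062\right) \frac{1}{42} = - \frac{8677}{7}$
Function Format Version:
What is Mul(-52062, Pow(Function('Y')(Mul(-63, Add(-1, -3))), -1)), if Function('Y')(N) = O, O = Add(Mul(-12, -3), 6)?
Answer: Rational(-8677, 7) ≈ -1239.6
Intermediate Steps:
O = 42 (O = Add(36, 6) = 42)
Function('Y')(N) = 42
Mul(-52062, Pow(Function('Y')(Mul(-63, Add(-1, -3))), -1)) = Mul(-52062, Pow(42, -1)) = Mul(-52062, Rational(1, 42)) = Rational(-8677, 7)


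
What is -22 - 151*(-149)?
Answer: 22477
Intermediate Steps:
-22 - 151*(-149) = -22 + 22499 = 22477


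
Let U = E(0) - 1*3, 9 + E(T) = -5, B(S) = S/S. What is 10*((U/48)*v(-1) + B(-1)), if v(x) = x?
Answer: 325/24 ≈ 13.542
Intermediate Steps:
B(S) = 1
E(T) = -14 (E(T) = -9 - 5 = -14)
U = -17 (U = -14 - 1*3 = -14 - 3 = -17)
10*((U/48)*v(-1) + B(-1)) = 10*(-17/48*(-1) + 1) = 10*(17/48 + 1) = 10*(65/48) = 325/24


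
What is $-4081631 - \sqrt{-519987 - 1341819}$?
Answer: $-4081631 - i \sqrt{1861806} \approx -4.0816 \cdot 10^{6} - 1364.5 i$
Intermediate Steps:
$-4081631 - \sqrt{-519987 - 1341819} = -4081631 - \sqrt{-1861806} = -4081631 - i \sqrt{1861806}$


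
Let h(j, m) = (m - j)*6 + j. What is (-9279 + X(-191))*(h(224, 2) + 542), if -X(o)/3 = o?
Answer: 4927596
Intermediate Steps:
X(o) = -3*o
h(j, m) = -5*j + 6*m (h(j, m) = (-6*j + 6*m) + j = -5*j + 6*m)
(-9279 + X(-191))*(h(224, 2) + 542) = (-9279 - 3*(-191))*((-5*224 + 6*2) + 542) = (-9279 + 573)*((-1120 + 12) + 542) = -8706*(-1108 + 542) = -8706*(-566) = 4927596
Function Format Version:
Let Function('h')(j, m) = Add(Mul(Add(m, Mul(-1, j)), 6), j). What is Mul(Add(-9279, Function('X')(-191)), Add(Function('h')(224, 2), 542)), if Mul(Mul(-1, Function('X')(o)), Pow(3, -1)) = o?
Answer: 4927596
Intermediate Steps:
Function('X')(o) = Mul(-3, o)
Function('h')(j, m) = Add(Mul(-5, j), Mul(6, m)) (Function('h')(j, m) = Add(Add(Mul(-6, j), Mul(6, m)), j) = Add(Mul(-5, j), Mul(6, m)))
Mul(Add(-9279, Function('X')(-191)), Add(Function('h')(224, 2), 542)) = Mul(Add(-9279, Mul(-3, -191)), Add(Add(Mul(-5, 224), Mul(6, 2)), 542)) = Mul(Add(-9279, 573), Add(Add(-1120, 12), 542)) = Mul(-8706, Add(-1108, 542)) = Mul(-8706, -566) = 4927596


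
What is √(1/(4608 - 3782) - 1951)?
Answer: 5*I*√53244786/826 ≈ 44.17*I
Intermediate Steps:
√(1/(4608 - 3782) - 1951) = √(1/826 - 1951) = √(-1611525/826) = 5*I*√53244786/826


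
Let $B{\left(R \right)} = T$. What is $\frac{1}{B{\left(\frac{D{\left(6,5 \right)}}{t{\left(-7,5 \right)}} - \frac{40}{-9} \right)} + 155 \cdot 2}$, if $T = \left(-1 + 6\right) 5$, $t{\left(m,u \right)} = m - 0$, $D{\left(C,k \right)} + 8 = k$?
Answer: $\frac{1}{335} \approx 0.0029851$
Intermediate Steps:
$D{\left(C,k \right)} = -8 + k$
$t{\left(m,u \right)} = m$ ($t{\left(m,u \right)} = m + 0 = m$)
$T = 25$ ($T = 5 \cdot 5 = 25$)
$B{\left(R \right)} = 25$
$\frac{1}{B{\left(\frac{D{\left(6,5 \right)}}{t{\left(-7,5 \right)}} - \frac{40}{-9} \right)} + 155 \cdot 2} = \frac{1}{25 + 155 \cdot 2} = \frac{1}{25 + 310} = \frac{1}{335}$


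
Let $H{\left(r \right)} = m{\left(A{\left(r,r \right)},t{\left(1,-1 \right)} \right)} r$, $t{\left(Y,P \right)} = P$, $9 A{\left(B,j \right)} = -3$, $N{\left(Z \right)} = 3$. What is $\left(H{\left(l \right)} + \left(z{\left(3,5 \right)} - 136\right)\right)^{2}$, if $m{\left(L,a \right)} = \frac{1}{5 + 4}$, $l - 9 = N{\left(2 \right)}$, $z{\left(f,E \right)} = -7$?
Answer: $\frac{180625}{9} \approx 20069.0$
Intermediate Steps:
$A{\left(B,j \right)} = - \frac{1}{3}$ ($A{\left(B,j \right)} = \frac{1}{9} \left(-3\right) = - \frac{1}{3}$)
$l = 12$ ($l = 9 + 3 = 12$)
$m{\left(L,a \right)} = \frac{1}{9}$
$H{\left(r \right)} = \frac{r}{9}$
$\left(H{\left(l \right)} + \left(z{\left(3,5 \right)} - 136\right)\right)^{2} = \left(\frac{1}{9} \cdot 12 - 143\right)^{2} = \left(\frac{4}{3} - 143\right)^{2} = \left(- \frac{425}{3}\right)^{2} = \frac{180625}{9}$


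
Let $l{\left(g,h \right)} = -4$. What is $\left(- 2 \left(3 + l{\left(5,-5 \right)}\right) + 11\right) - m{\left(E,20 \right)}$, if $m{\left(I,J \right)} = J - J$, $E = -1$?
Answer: $13$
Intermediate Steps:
$m{\left(I,J \right)} = 0$
$\left(- 2 \left(3 + l{\left(5,-5 \right)}\right) + 11\right) - m{\left(E,20 \right)} = \left(- 2 \left(3 - 4\right) + 11\right) - 0 = \left(\left(-2\right) \left(-1\right) + 11\right) + 0 = \left(2 + 11\right) + 0 = 13 + 0 = 13$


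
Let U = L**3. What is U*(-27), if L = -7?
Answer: 9261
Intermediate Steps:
U = -343 (U = (-7)**3 = -343)
U*(-27) = -343*(-27) = 9261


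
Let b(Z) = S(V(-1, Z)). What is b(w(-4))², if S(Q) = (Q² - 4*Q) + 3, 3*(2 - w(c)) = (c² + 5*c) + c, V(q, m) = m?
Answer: 3025/81 ≈ 37.346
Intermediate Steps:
w(c) = 2 - 2*c - c²/3 (w(c) = 2 - ((c² + 5*c) + c)/3 = 2 - (c² + 6*c)/3 = 2 + (-2*c - c²/3) = 2 - 2*c - c²/3)
S(Q) = 3 + Q² - 4*Q
b(Z) = 3 + Z² - 4*Z
b(w(-4))² = (3 + (2 - 2*(-4) - ⅓*(-4)²)² - 4*(2 - 2*(-4) - ⅓*(-4)²))² = (3 + (2 + 8 - ⅓*16)² - 4*(2 + 8 - ⅓*16))² = (3 + (2 + 8 - 16/3)² - 4*(2 + 8 - 16/3))² = (3 + (14/3)² - 4*14/3)² = (3 + 196/9 - 56/3)² = (55/9)² = 3025/81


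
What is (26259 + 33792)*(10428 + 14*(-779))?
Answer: -28704378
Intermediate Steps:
(26259 + 33792)*(10428 + 14*(-779)) = 60051*(10428 - 10906) = 60051*(-478) = -28704378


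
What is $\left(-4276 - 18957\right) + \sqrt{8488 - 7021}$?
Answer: $-23233 + 3 \sqrt{163} \approx -23195.0$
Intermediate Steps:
$\left(-4276 - 18957\right) + \sqrt{8488 - 7021} = -23233 + \sqrt{1467} = -23233 + 3 \sqrt{163}$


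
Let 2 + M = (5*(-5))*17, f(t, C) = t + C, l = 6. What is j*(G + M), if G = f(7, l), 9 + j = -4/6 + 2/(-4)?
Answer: 4209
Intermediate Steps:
j = -61/6 (j = -9 + (-4/6 + 2/(-4)) = -9 + (-4*1/6 + 2*(-1/4)) = -9 + (-2/3 - 1/2) = -9 - 7/6 = -61/6 ≈ -10.167)
f(t, C) = C + t
G = 13 (G = 6 + 7 = 13)
M = -427 (M = -2 + (5*(-5))*17 = -2 - 25*17 = -2 - 425 = -427)
j*(G + M) = -61*(13 - 427)/6 = -61/6*(-414) = 4209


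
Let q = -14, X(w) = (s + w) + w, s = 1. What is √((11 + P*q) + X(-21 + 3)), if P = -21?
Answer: 3*√30 ≈ 16.432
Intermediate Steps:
X(w) = 1 + 2*w (X(w) = (1 + w) + w = 1 + 2*w)
√((11 + P*q) + X(-21 + 3)) = √((11 - 21*(-14)) + (1 + 2*(-21 + 3))) = √((11 + 294) + (1 + 2*(-18))) = √(305 + (1 - 36)) = √(305 - 35) = √270 = 3*√30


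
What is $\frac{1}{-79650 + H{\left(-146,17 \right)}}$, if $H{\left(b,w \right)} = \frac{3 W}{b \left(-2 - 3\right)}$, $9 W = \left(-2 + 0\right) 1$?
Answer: $- \frac{1095}{87216751} \approx -1.2555 \cdot 10^{-5}$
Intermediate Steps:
$W = - \frac{2}{9}$ ($W = \frac{\left(-2 + 0\right) 1}{9} = \frac{\left(-2\right) 1}{9} = \frac{1}{9} \left(-2\right) = - \frac{2}{9} \approx -0.22222$)
$H{\left(b,w \right)} = \frac{2}{15 b}$ ($H{\left(b,w \right)} = \frac{3 \left(- \frac{2}{9}\right)}{b \left(-2 - 3\right)} = - \frac{2}{3 b \left(-5\right)} = - \frac{2}{3 \left(- 5 b\right)} = - \frac{2 \left(- \frac{1}{5 b}\right)}{3} = \frac{2}{15 b}$)
$\frac{1}{-79650 + H{\left(-146,17 \right)}} = \frac{1}{-79650 + \frac{2}{15 \left(-146\right)}} = \frac{1}{-79650 + \frac{2}{15} \left(- \frac{1}{146}\right)} = \frac{1}{-79650 - \frac{1}{1095}} = \frac{1}{- \frac{87216751}{1095}} = - \frac{1095}{87216751}$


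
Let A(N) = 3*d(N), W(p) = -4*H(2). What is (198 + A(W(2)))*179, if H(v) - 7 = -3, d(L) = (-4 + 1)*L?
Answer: 61218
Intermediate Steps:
d(L) = -3*L
H(v) = 4 (H(v) = 7 - 3 = 4)
W(p) = -16 (W(p) = -4*4 = -16)
A(N) = -9*N (A(N) = 3*(-3*N) = -9*N)
(198 + A(W(2)))*179 = (198 - 9*(-16))*179 = (198 + 144)*179 = 342*179 = 61218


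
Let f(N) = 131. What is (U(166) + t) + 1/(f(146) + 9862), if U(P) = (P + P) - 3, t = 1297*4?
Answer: 55131382/9993 ≈ 5517.0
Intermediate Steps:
t = 5188
U(P) = -3 + 2*P (U(P) = 2*P - 3 = -3 + 2*P)
(U(166) + t) + 1/(f(146) + 9862) = ((-3 + 2*166) + 5188) + 1/(131 + 9862) = ((-3 + 332) + 5188) + 1/9993 = (329 + 5188) + 1/9993 = 5517 + 1/9993 = 55131382/9993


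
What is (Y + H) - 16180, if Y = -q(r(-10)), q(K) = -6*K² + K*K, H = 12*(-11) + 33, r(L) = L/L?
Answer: -16274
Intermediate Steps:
r(L) = 1
H = -99 (H = -132 + 33 = -99)
q(K) = -5*K² (q(K) = -6*K² + K² = -5*K²)
Y = 5 (Y = -(-5)*1² = -(-5) = -1*(-5) = 5)
(Y + H) - 16180 = (5 - 99) - 16180 = -94 - 16180 = -16274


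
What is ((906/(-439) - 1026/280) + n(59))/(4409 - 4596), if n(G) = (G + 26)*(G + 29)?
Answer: -459368753/11493020 ≈ -39.969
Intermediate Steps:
n(G) = (26 + G)*(29 + G)
((906/(-439) - 1026/280) + n(59))/(4409 - 4596) = ((906/(-439) - 1026/280) + (754 + 59² + 55*59))/(4409 - 4596) = ((906*(-1/439) - 1026*1/280) + (754 + 3481 + 3245))/(-187) = ((-906/439 - 513/140) + 7480)*(-1/187) = (-352047/61460 + 7480)*(-1/187) = (459368753/61460)*(-1/187) = -459368753/11493020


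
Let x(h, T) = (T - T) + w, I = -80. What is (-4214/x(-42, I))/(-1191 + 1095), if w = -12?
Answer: -2107/576 ≈ -3.6580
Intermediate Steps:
x(h, T) = -12 (x(h, T) = (T - T) - 12 = 0 - 12 = -12)
(-4214/x(-42, I))/(-1191 + 1095) = (-4214/(-12))/(-1191 + 1095) = (-4214*(-1/12))/(-96) = -1/96*2107/6 = -2107/576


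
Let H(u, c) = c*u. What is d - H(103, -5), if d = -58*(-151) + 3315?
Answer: 12588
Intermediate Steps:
d = 12073 (d = 8758 + 3315 = 12073)
d - H(103, -5) = 12073 - (-5)*103 = 12073 - 1*(-515) = 12073 + 515 = 12588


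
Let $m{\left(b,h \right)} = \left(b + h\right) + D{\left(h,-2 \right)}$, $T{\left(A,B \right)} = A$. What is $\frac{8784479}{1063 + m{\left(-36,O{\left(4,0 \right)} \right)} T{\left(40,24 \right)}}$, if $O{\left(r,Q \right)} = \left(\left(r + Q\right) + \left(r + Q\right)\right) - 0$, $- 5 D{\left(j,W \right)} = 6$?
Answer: $- \frac{8784479}{105} \approx -83662.0$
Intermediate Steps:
$D{\left(j,W \right)} = - \frac{6}{5}$ ($D{\left(j,W \right)} = \left(- \frac{1}{5}\right) 6 = - \frac{6}{5}$)
$O{\left(r,Q \right)} = 2 Q + 2 r$ ($O{\left(r,Q \right)} = \left(\left(Q + r\right) + \left(Q + r\right)\right) + 0 = \left(2 Q + 2 r\right) + 0 = 2 Q + 2 r$)
$m{\left(b,h \right)} = - \frac{6}{5} + b + h$ ($m{\left(b,h \right)} = \left(b + h\right) - \frac{6}{5} = - \frac{6}{5} + b + h$)
$\frac{8784479}{1063 + m{\left(-36,O{\left(4,0 \right)} \right)} T{\left(40,24 \right)}} = \frac{8784479}{1063 + \left(- \frac{6}{5} - 36 + \left(2 \cdot 0 + 2 \cdot 4\right)\right) 40} = \frac{8784479}{1063 + \left(- \frac{6}{5} - 36 + \left(0 + 8\right)\right) 40} = \frac{8784479}{1063 + \left(- \frac{6}{5} - 36 + 8\right) 40} = \frac{8784479}{1063 - 1168} = \frac{8784479}{-105} = 8784479 \left(- \frac{1}{105}\right) = - \frac{8784479}{105}$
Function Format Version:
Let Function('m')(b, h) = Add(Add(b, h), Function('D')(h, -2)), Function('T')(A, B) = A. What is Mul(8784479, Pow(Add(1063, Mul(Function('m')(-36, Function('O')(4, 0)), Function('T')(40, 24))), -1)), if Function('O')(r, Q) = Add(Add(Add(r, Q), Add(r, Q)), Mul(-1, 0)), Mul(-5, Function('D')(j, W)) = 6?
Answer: Rational(-8784479, 105) ≈ -83662.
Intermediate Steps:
Function('D')(j, W) = Rational(-6, 5) (Function('D')(j, W) = Mul(Rational(-1, 5), 6) = Rational(-6, 5))
Function('O')(r, Q) = Add(Mul(2, Q), Mul(2, r)) (Function('O')(r, Q) = Add(Add(Add(Q, r), Add(Q, r)), 0) = Add(Add(Mul(2, Q), Mul(2, r)), 0) = Add(Mul(2, Q), Mul(2, r)))
Function('m')(b, h) = Add(Rational(-6, 5), b, h) (Function('m')(b, h) = Add(Add(b, h), Rational(-6, 5)) = Add(Rational(-6, 5), b, h))
Mul(8784479, Pow(Add(1063, Mul(Function('m')(-36, Function('O')(4, 0)), Function('T')(40, 24))), -1)) = Mul(8784479, Pow(Add(1063, Mul(Add(Rational(-6, 5), -36, Add(Mul(2, 0), Mul(2, 4))), 40)), -1)) = Mul(8784479, Pow(Add(1063, Mul(Add(Rational(-6, 5), -36, Add(0, 8)), 40)), -1)) = Mul(8784479, Pow(Add(1063, Mul(Add(Rational(-6, 5), -36, 8), 40)), -1)) = Mul(8784479, Pow(Add(1063, Mul(Rational(-146, 5), 40)), -1)) = Mul(8784479, Pow(Add(1063, -1168), -1)) = Mul(8784479, Pow(-105, -1)) = Mul(8784479, Rational(-1, 105)) = Rational(-8784479, 105)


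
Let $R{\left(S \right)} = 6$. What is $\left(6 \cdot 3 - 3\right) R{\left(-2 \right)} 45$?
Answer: $4050$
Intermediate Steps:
$\left(6 \cdot 3 - 3\right) R{\left(-2 \right)} 45 = \left(6 \cdot 3 - 3\right) 6 \cdot 45 = \left(18 - 3\right) 6 \cdot 45 = 15 \cdot 6 \cdot 45 = 90 \cdot 45 = 4050$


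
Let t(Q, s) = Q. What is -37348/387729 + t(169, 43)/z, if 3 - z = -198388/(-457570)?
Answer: 14969482606757/227659347369 ≈ 65.754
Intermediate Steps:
z = 587161/228785 (z = 3 - (-198388)/(-457570) = 3 - (-198388)*(-1)/457570 = 3 - 1*99194/228785 = 3 - 99194/228785 = 587161/228785 ≈ 2.5664)
-37348/387729 + t(169, 43)/z = -37348/387729 + 169/(587161/228785) = -37348*1/387729 + 169*(228785/587161) = -37348/387729 + 38664665/587161 = 14969482606757/227659347369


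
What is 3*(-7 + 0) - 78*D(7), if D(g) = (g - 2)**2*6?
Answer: -11721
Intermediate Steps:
D(g) = 6*(-2 + g)**2 (D(g) = (-2 + g)**2*6 = 6*(-2 + g)**2)
3*(-7 + 0) - 78*D(7) = 3*(-7 + 0) - 468*(-2 + 7)**2 = 3*(-7) - 468*5**2 = -21 - 468*25 = -21 - 78*150 = -21 - 11700 = -11721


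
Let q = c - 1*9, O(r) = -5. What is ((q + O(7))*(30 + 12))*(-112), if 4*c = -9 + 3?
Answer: 72912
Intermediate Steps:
c = -3/2 (c = (-9 + 3)/4 = (¼)*(-6) = -3/2 ≈ -1.5000)
q = -21/2 (q = -3/2 - 1*9 = -3/2 - 9 = -21/2 ≈ -10.500)
((q + O(7))*(30 + 12))*(-112) = ((-21/2 - 5)*(30 + 12))*(-112) = -31/2*42*(-112) = -651*(-112) = 72912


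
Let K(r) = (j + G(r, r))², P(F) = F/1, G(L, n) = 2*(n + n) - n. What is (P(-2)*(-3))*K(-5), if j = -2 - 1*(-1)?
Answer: 1536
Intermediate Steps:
G(L, n) = 3*n (G(L, n) = 2*(2*n) - n = 4*n - n = 3*n)
P(F) = F (P(F) = F*1 = F)
j = -1 (j = -2 + 1 = -1)
K(r) = (-1 + 3*r)²
(P(-2)*(-3))*K(-5) = (-2*(-3))*(-1 + 3*(-5))² = 6*(-1 - 15)² = 6*(-16)² = 6*256 = 1536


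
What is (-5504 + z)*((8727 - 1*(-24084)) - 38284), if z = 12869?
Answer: -40308645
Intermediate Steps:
(-5504 + z)*((8727 - 1*(-24084)) - 38284) = (-5504 + 12869)*((8727 - 1*(-24084)) - 38284) = 7365*((8727 + 24084) - 38284) = 7365*(32811 - 38284) = 7365*(-5473) = -40308645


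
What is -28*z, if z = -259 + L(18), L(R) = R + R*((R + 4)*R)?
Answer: -192836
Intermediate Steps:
L(R) = R + R**2*(4 + R) (L(R) = R + R*((4 + R)*R) = R + R*(R*(4 + R)) = R + R**2*(4 + R))
z = 6887 (z = -259 + 18*(1 + 18**2 + 4*18) = -259 + 18*(1 + 324 + 72) = -259 + 18*397 = -259 + 7146 = 6887)
-28*z = -28*6887 = -192836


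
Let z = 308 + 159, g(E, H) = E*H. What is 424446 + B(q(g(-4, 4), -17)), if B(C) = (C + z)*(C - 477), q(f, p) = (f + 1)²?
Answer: 250062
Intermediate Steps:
z = 467
q(f, p) = (1 + f)²
B(C) = (-477 + C)*(467 + C) (B(C) = (C + 467)*(C - 477) = (467 + C)*(-477 + C) = (-477 + C)*(467 + C))
424446 + B(q(g(-4, 4), -17)) = 424446 + (-222759 + ((1 - 4*4)²)² - 10*(1 - 4*4)²) = 424446 + (-222759 + ((1 - 16)²)² - 10*(1 - 16)²) = 424446 + (-222759 + ((-15)²)² - 10*(-15)²) = 424446 + (-222759 + 225² - 10*225) = 424446 + (-222759 + 50625 - 2250) = 424446 - 174384 = 250062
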